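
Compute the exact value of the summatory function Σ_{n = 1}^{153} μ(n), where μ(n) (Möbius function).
Σ_{n ≤ 153} μ(n) = -1

Compute μ(n) for each 1 ≤ n ≤ 153: μ(1) = 1, μ(2) = -1, μ(3) = -1, μ(4) = 0, μ(5) = -1, μ(6) = 1, μ(7) = -1, μ(8) = 0, μ(9) = 0, μ(10) = 1, μ(11) = -1, μ(12) = 0, μ(13) = -1, μ(14) = 1, μ(15) = 1, μ(16) = 0, μ(17) = -1, μ(18) = 0, μ(19) = -1, μ(20) = 0, μ(21) = 1, μ(22) = 1, μ(23) = -1, μ(24) = 0, μ(25) = 0, μ(26) = 1, μ(27) = 0, μ(28) = 0, μ(29) = -1, μ(30) = -1, μ(31) = -1, μ(32) = 0, μ(33) = 1, μ(34) = 1, μ(35) = 1, μ(36) = 0, μ(37) = -1, μ(38) = 1, μ(39) = 1, μ(40) = 0, μ(41) = -1, μ(42) = -1, μ(43) = -1, μ(44) = 0, μ(45) = 0, μ(46) = 1, μ(47) = -1, μ(48) = 0, μ(49) = 0, μ(50) = 0, μ(51) = 1, μ(52) = 0, μ(53) = -1, μ(54) = 0, μ(55) = 1, μ(56) = 0, μ(57) = 1, μ(58) = 1, μ(59) = -1, μ(60) = 0, μ(61) = -1, μ(62) = 1, μ(63) = 0, μ(64) = 0, μ(65) = 1, μ(66) = -1, μ(67) = -1, μ(68) = 0, μ(69) = 1, μ(70) = -1, μ(71) = -1, μ(72) = 0, μ(73) = -1, μ(74) = 1, μ(75) = 0, μ(76) = 0, μ(77) = 1, μ(78) = -1, μ(79) = -1, μ(80) = 0, μ(81) = 0, μ(82) = 1, μ(83) = -1, μ(84) = 0, μ(85) = 1, μ(86) = 1, μ(87) = 1, μ(88) = 0, μ(89) = -1, μ(90) = 0, μ(91) = 1, μ(92) = 0, μ(93) = 1, μ(94) = 1, μ(95) = 1, μ(96) = 0, μ(97) = -1, μ(98) = 0, μ(99) = 0, μ(100) = 0, μ(101) = -1, μ(102) = -1, μ(103) = -1, μ(104) = 0, μ(105) = -1, μ(106) = 1, μ(107) = -1, μ(108) = 0, μ(109) = -1, μ(110) = -1, μ(111) = 1, μ(112) = 0, μ(113) = -1, μ(114) = -1, μ(115) = 1, μ(116) = 0, μ(117) = 0, μ(118) = 1, μ(119) = 1, μ(120) = 0, μ(121) = 0, μ(122) = 1, μ(123) = 1, μ(124) = 0, μ(125) = 0, μ(126) = 0, μ(127) = -1, μ(128) = 0, μ(129) = 1, μ(130) = -1, μ(131) = -1, μ(132) = 0, μ(133) = 1, μ(134) = 1, μ(135) = 0, μ(136) = 0, μ(137) = -1, μ(138) = -1, μ(139) = -1, μ(140) = 0, μ(141) = 1, μ(142) = 1, μ(143) = 1, μ(144) = 0, μ(145) = 1, μ(146) = 1, μ(147) = 0, μ(148) = 0, μ(149) = -1, μ(150) = 0, μ(151) = -1, μ(152) = 0, μ(153) = 0. Summing all 153 values: -1. (Mertens function M(x) = Σ_{n ≤ x} μ(n); on average M(x) should be small (PNT ⟺ M(x) = o(x)).)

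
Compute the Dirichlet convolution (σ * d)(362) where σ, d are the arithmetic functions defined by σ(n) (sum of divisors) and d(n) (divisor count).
(σ * d)(362) = 920

Divisors of 362: [1, 2, 181, 362]. For each d | 362:
  d = 1: σ(1) · d(362/1) = 1 · 4 = 4
  d = 2: σ(2) · d(362/2) = 3 · 2 = 6
  d = 181: σ(181) · d(362/181) = 182 · 2 = 364
  d = 362: σ(362) · d(362/362) = 546 · 1 = 546
Summing: (σ * d)(362) = 4 + 6 + 364 + 546 = 920.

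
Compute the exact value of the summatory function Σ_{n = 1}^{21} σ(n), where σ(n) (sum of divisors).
Σ_{n ≤ 21} σ(n) = 371

Compute σ(n) for each 1 ≤ n ≤ 21: σ(1) = 1, σ(2) = 3, σ(3) = 4, σ(4) = 7, σ(5) = 6, σ(6) = 12, σ(7) = 8, σ(8) = 15, σ(9) = 13, σ(10) = 18, σ(11) = 12, σ(12) = 28, σ(13) = 14, σ(14) = 24, σ(15) = 24, σ(16) = 31, σ(17) = 18, σ(18) = 39, σ(19) = 20, σ(20) = 42, σ(21) = 32. Summing all 21 values: 371. (Average order: Σ_{n ≤ x} σ(n) ~ (π²/12) x². For x = 21, (π²/12)·21² ≈ 362.71.)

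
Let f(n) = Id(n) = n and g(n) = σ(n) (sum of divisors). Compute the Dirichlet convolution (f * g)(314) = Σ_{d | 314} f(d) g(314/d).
(Id * σ)(314) = 1575

Divisors of 314: [1, 2, 157, 314]. For each d | 314:
  d = 1: Id(1) · σ(314/1) = 1 · 474 = 474
  d = 2: Id(2) · σ(314/2) = 2 · 158 = 316
  d = 157: Id(157) · σ(314/157) = 157 · 3 = 471
  d = 314: Id(314) · σ(314/314) = 314 · 1 = 314
Summing: (Id * σ)(314) = 474 + 316 + 471 + 314 = 1575.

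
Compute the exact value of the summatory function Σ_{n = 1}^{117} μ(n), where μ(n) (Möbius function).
Σ_{n ≤ 117} μ(n) = -5

Compute μ(n) for each 1 ≤ n ≤ 117: μ(1) = 1, μ(2) = -1, μ(3) = -1, μ(4) = 0, μ(5) = -1, μ(6) = 1, μ(7) = -1, μ(8) = 0, μ(9) = 0, μ(10) = 1, μ(11) = -1, μ(12) = 0, μ(13) = -1, μ(14) = 1, μ(15) = 1, μ(16) = 0, μ(17) = -1, μ(18) = 0, μ(19) = -1, μ(20) = 0, μ(21) = 1, μ(22) = 1, μ(23) = -1, μ(24) = 0, μ(25) = 0, μ(26) = 1, μ(27) = 0, μ(28) = 0, μ(29) = -1, μ(30) = -1, μ(31) = -1, μ(32) = 0, μ(33) = 1, μ(34) = 1, μ(35) = 1, μ(36) = 0, μ(37) = -1, μ(38) = 1, μ(39) = 1, μ(40) = 0, μ(41) = -1, μ(42) = -1, μ(43) = -1, μ(44) = 0, μ(45) = 0, μ(46) = 1, μ(47) = -1, μ(48) = 0, μ(49) = 0, μ(50) = 0, μ(51) = 1, μ(52) = 0, μ(53) = -1, μ(54) = 0, μ(55) = 1, μ(56) = 0, μ(57) = 1, μ(58) = 1, μ(59) = -1, μ(60) = 0, μ(61) = -1, μ(62) = 1, μ(63) = 0, μ(64) = 0, μ(65) = 1, μ(66) = -1, μ(67) = -1, μ(68) = 0, μ(69) = 1, μ(70) = -1, μ(71) = -1, μ(72) = 0, μ(73) = -1, μ(74) = 1, μ(75) = 0, μ(76) = 0, μ(77) = 1, μ(78) = -1, μ(79) = -1, μ(80) = 0, μ(81) = 0, μ(82) = 1, μ(83) = -1, μ(84) = 0, μ(85) = 1, μ(86) = 1, μ(87) = 1, μ(88) = 0, μ(89) = -1, μ(90) = 0, μ(91) = 1, μ(92) = 0, μ(93) = 1, μ(94) = 1, μ(95) = 1, μ(96) = 0, μ(97) = -1, μ(98) = 0, μ(99) = 0, μ(100) = 0, μ(101) = -1, μ(102) = -1, μ(103) = -1, μ(104) = 0, μ(105) = -1, μ(106) = 1, μ(107) = -1, μ(108) = 0, μ(109) = -1, μ(110) = -1, μ(111) = 1, μ(112) = 0, μ(113) = -1, μ(114) = -1, μ(115) = 1, μ(116) = 0, μ(117) = 0. Summing all 117 values: -5. (Mertens function M(x) = Σ_{n ≤ x} μ(n); on average M(x) should be small (PNT ⟺ M(x) = o(x)).)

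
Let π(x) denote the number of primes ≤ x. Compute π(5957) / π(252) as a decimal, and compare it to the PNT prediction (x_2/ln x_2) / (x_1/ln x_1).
π(5957)/π(252) = 781/54 ≈ 14.4630;  PNT prediction ≈ 15.0374.

π(252) = 54 and π(5957) = 781, so π(5957)/π(252) ≈ 14.4630. The PNT-predicted ratio is (5957/ln(5957)) / (252/ln(252)) ≈ 15.0374. The two agree to within a few percent, as expected.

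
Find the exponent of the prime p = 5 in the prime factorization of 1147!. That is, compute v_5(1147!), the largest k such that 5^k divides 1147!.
v_5(1147!) = 284

Legendre's formula: v_p(n!) = Σ_{k ≥ 1} ⌊n / p^k⌋. For p = 5, n = 1147, the terms are:
  ⌊1147/5^1⌋ = ⌊1147/5⌋ = 229
  ⌊1147/5^2⌋ = ⌊1147/25⌋ = 45
  ⌊1147/5^3⌋ = ⌊1147/125⌋ = 9
  ⌊1147/5^4⌋ = ⌊1147/625⌋ = 1
(the next term ⌊1147/5^5⌋ = 0, terminating the sum). Summing: v_5(1147!) = 229 + 45 + 9 + 1 = 284.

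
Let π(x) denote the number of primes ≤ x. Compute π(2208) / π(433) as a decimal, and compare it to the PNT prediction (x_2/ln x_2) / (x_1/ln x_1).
π(2208)/π(433) = 329/84 ≈ 3.9167;  PNT prediction ≈ 4.0204.

π(433) = 84 and π(2208) = 329, so π(2208)/π(433) ≈ 3.9167. The PNT-predicted ratio is (2208/ln(2208)) / (433/ln(433)) ≈ 4.0204. The two agree to within a few percent, as expected.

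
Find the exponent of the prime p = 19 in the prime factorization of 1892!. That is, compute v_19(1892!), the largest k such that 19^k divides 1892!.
v_19(1892!) = 104

Legendre's formula: v_p(n!) = Σ_{k ≥ 1} ⌊n / p^k⌋. For p = 19, n = 1892, the terms are:
  ⌊1892/19^1⌋ = ⌊1892/19⌋ = 99
  ⌊1892/19^2⌋ = ⌊1892/361⌋ = 5
(the next term ⌊1892/19^3⌋ = 0, terminating the sum). Summing: v_19(1892!) = 99 + 5 = 104.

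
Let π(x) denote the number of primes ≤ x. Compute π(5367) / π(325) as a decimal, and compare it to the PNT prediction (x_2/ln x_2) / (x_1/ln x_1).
π(5367)/π(325) = 708/66 ≈ 10.7273;  PNT prediction ≈ 11.1217.

π(325) = 66 and π(5367) = 708, so π(5367)/π(325) ≈ 10.7273. The PNT-predicted ratio is (5367/ln(5367)) / (325/ln(325)) ≈ 11.1217. The two agree to within a few percent, as expected.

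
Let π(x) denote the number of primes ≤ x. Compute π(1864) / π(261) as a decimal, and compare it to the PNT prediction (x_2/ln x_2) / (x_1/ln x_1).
π(1864)/π(261) = 284/55 ≈ 5.1636;  PNT prediction ≈ 5.2773.

π(261) = 55 and π(1864) = 284, so π(1864)/π(261) ≈ 5.1636. The PNT-predicted ratio is (1864/ln(1864)) / (261/ln(261)) ≈ 5.2773. The two agree to within a few percent, as expected.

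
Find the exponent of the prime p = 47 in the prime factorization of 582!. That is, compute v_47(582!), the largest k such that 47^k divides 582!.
v_47(582!) = 12

Legendre's formula: v_p(n!) = Σ_{k ≥ 1} ⌊n / p^k⌋. For p = 47, n = 582, the terms are:
  ⌊582/47^1⌋ = ⌊582/47⌋ = 12
(the next term ⌊582/47^2⌋ = 0, terminating the sum). Summing: v_47(582!) = 12 = 12.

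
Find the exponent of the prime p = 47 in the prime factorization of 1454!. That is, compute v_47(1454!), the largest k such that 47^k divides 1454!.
v_47(1454!) = 30

Legendre's formula: v_p(n!) = Σ_{k ≥ 1} ⌊n / p^k⌋. For p = 47, n = 1454, the terms are:
  ⌊1454/47^1⌋ = ⌊1454/47⌋ = 30
(the next term ⌊1454/47^2⌋ = 0, terminating the sum). Summing: v_47(1454!) = 30 = 30.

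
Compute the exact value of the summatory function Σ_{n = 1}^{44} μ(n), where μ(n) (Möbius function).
Σ_{n ≤ 44} μ(n) = -3

Compute μ(n) for each 1 ≤ n ≤ 44: μ(1) = 1, μ(2) = -1, μ(3) = -1, μ(4) = 0, μ(5) = -1, μ(6) = 1, μ(7) = -1, μ(8) = 0, μ(9) = 0, μ(10) = 1, μ(11) = -1, μ(12) = 0, μ(13) = -1, μ(14) = 1, μ(15) = 1, μ(16) = 0, μ(17) = -1, μ(18) = 0, μ(19) = -1, μ(20) = 0, μ(21) = 1, μ(22) = 1, μ(23) = -1, μ(24) = 0, μ(25) = 0, μ(26) = 1, μ(27) = 0, μ(28) = 0, μ(29) = -1, μ(30) = -1, μ(31) = -1, μ(32) = 0, μ(33) = 1, μ(34) = 1, μ(35) = 1, μ(36) = 0, μ(37) = -1, μ(38) = 1, μ(39) = 1, μ(40) = 0, μ(41) = -1, μ(42) = -1, μ(43) = -1, μ(44) = 0. Summing all 44 values: -3. (Mertens function M(x) = Σ_{n ≤ x} μ(n); on average M(x) should be small (PNT ⟺ M(x) = o(x)).)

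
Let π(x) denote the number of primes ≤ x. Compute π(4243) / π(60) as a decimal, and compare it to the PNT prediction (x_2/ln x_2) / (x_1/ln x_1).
π(4243)/π(60) = 582/17 ≈ 34.2353;  PNT prediction ≈ 34.6627.

π(60) = 17 and π(4243) = 582, so π(4243)/π(60) ≈ 34.2353. The PNT-predicted ratio is (4243/ln(4243)) / (60/ln(60)) ≈ 34.6627. The two agree to within a few percent, as expected.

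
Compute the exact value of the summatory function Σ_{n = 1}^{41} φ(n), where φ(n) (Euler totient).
Σ_{n ≤ 41} φ(n) = 530

Compute φ(n) for each 1 ≤ n ≤ 41: φ(1) = 1, φ(2) = 1, φ(3) = 2, φ(4) = 2, φ(5) = 4, φ(6) = 2, φ(7) = 6, φ(8) = 4, φ(9) = 6, φ(10) = 4, φ(11) = 10, φ(12) = 4, φ(13) = 12, φ(14) = 6, φ(15) = 8, φ(16) = 8, φ(17) = 16, φ(18) = 6, φ(19) = 18, φ(20) = 8, φ(21) = 12, φ(22) = 10, φ(23) = 22, φ(24) = 8, φ(25) = 20, φ(26) = 12, φ(27) = 18, φ(28) = 12, φ(29) = 28, φ(30) = 8, φ(31) = 30, φ(32) = 16, φ(33) = 20, φ(34) = 16, φ(35) = 24, φ(36) = 12, φ(37) = 36, φ(38) = 18, φ(39) = 24, φ(40) = 16, φ(41) = 40. Summing all 41 values: 530. (Average order: Σ_{n ≤ x} φ(n) ~ (3/π²) x². For x = 41, (3/π²)·41² ≈ 510.96.)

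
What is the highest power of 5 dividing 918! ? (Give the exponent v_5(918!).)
v_5(918!) = 227

Legendre's formula: v_p(n!) = Σ_{k ≥ 1} ⌊n / p^k⌋. For p = 5, n = 918, the terms are:
  ⌊918/5^1⌋ = ⌊918/5⌋ = 183
  ⌊918/5^2⌋ = ⌊918/25⌋ = 36
  ⌊918/5^3⌋ = ⌊918/125⌋ = 7
  ⌊918/5^4⌋ = ⌊918/625⌋ = 1
(the next term ⌊918/5^5⌋ = 0, terminating the sum). Summing: v_5(918!) = 183 + 36 + 7 + 1 = 227.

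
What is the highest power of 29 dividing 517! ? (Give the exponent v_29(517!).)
v_29(517!) = 17

Legendre's formula: v_p(n!) = Σ_{k ≥ 1} ⌊n / p^k⌋. For p = 29, n = 517, the terms are:
  ⌊517/29^1⌋ = ⌊517/29⌋ = 17
(the next term ⌊517/29^2⌋ = 0, terminating the sum). Summing: v_29(517!) = 17 = 17.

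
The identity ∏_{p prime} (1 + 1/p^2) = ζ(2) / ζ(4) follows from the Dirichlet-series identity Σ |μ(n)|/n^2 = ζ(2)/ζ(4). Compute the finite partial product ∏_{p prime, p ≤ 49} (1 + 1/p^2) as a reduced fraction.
∏ = 101793085732936000000000/67237345888235944242129

The primes p ≤ 49 are [2, 3, 5, 7, 11, 13, 17, 19, 23, 29, 31, 37, 41, 43, 47]. For each, (1 + 1/p^2) = (p^2 + 1)/p^2. Multiplying these fractions over p ∈ [2, 3, 5, 7, 11, 13, 17, 19, 23, 29, 31, 37, 41, 43, 47] gives 101793085732936000000000/67237345888235944242129. (In the limit P → ∞ this tends to ζ(2)/ζ(4).)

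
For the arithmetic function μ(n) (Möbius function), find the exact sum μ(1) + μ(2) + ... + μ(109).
Σ_{n ≤ 109} μ(n) = -4

Compute μ(n) for each 1 ≤ n ≤ 109: μ(1) = 1, μ(2) = -1, μ(3) = -1, μ(4) = 0, μ(5) = -1, μ(6) = 1, μ(7) = -1, μ(8) = 0, μ(9) = 0, μ(10) = 1, μ(11) = -1, μ(12) = 0, μ(13) = -1, μ(14) = 1, μ(15) = 1, μ(16) = 0, μ(17) = -1, μ(18) = 0, μ(19) = -1, μ(20) = 0, μ(21) = 1, μ(22) = 1, μ(23) = -1, μ(24) = 0, μ(25) = 0, μ(26) = 1, μ(27) = 0, μ(28) = 0, μ(29) = -1, μ(30) = -1, μ(31) = -1, μ(32) = 0, μ(33) = 1, μ(34) = 1, μ(35) = 1, μ(36) = 0, μ(37) = -1, μ(38) = 1, μ(39) = 1, μ(40) = 0, μ(41) = -1, μ(42) = -1, μ(43) = -1, μ(44) = 0, μ(45) = 0, μ(46) = 1, μ(47) = -1, μ(48) = 0, μ(49) = 0, μ(50) = 0, μ(51) = 1, μ(52) = 0, μ(53) = -1, μ(54) = 0, μ(55) = 1, μ(56) = 0, μ(57) = 1, μ(58) = 1, μ(59) = -1, μ(60) = 0, μ(61) = -1, μ(62) = 1, μ(63) = 0, μ(64) = 0, μ(65) = 1, μ(66) = -1, μ(67) = -1, μ(68) = 0, μ(69) = 1, μ(70) = -1, μ(71) = -1, μ(72) = 0, μ(73) = -1, μ(74) = 1, μ(75) = 0, μ(76) = 0, μ(77) = 1, μ(78) = -1, μ(79) = -1, μ(80) = 0, μ(81) = 0, μ(82) = 1, μ(83) = -1, μ(84) = 0, μ(85) = 1, μ(86) = 1, μ(87) = 1, μ(88) = 0, μ(89) = -1, μ(90) = 0, μ(91) = 1, μ(92) = 0, μ(93) = 1, μ(94) = 1, μ(95) = 1, μ(96) = 0, μ(97) = -1, μ(98) = 0, μ(99) = 0, μ(100) = 0, μ(101) = -1, μ(102) = -1, μ(103) = -1, μ(104) = 0, μ(105) = -1, μ(106) = 1, μ(107) = -1, μ(108) = 0, μ(109) = -1. Summing all 109 values: -4. (Mertens function M(x) = Σ_{n ≤ x} μ(n); on average M(x) should be small (PNT ⟺ M(x) = o(x)).)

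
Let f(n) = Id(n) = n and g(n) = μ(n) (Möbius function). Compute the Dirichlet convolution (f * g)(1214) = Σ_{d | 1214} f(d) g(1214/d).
(Id * μ)(1214) = 606

Divisors of 1214: [1, 2, 607, 1214]. For each d | 1214:
  d = 1: Id(1) · μ(1214/1) = 1 · 1 = 1
  d = 2: Id(2) · μ(1214/2) = 2 · -1 = -2
  d = 607: Id(607) · μ(1214/607) = 607 · -1 = -607
  d = 1214: Id(1214) · μ(1214/1214) = 1214 · 1 = 1214
Summing: (Id * μ)(1214) = 1 + -2 + -607 + 1214 = 606.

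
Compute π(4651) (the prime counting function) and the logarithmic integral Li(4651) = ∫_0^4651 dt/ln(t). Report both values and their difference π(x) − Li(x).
π(4651) = 629;  Li(4651) ≈ 643.13;  π(x) − Li(x) ≈ -14.13.

Direct count of primes ≤ 4651 gives π(4651) = 629. Numerical evaluation of the logarithmic integral gives Li(4651) ≈ 643.13. The difference π(x) − Li(x) ≈ -14.13 is typically negative for small/moderate x (Li(x) overestimates), though Littlewood's theorem shows this sign changes infinitely often.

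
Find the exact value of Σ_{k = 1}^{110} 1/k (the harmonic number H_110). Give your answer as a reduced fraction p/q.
H_110 = 812425573941376284756780362571245808659649778037/153803387341307877636928566091115101174034840640

Direct summation: H_110 = 1 + 1/2 + ... + 1/110. The least common denominator is lcm(1, ..., 110) = 8459186303771933270031071135011330564571916235200; over this denominator the numerator is 8459186303771933270031071135011330564571916235200 + 4229593151885966635015535567505665282285958117600 + 2819728767923977756677023711670443521523972078400 + 2114796575942983317507767783752832641142979058800 + 1691837260754386654006214227002266112914383247040 + 1409864383961988878338511855835221760761986039200 + 1208455186253133324290153019287332937795988033600 + 1057398287971491658753883891876416320571489529400 + 939909589307992585559007903890147840507990692800 + 845918630377193327003107113501133056457191623520 + 769016936706539388184642830455575505870174203200 + 704932191980994439169255927917610880380993019600 + 650706638751687174617774702693179274197839710400 + 604227593126566662145076509643666468897994016800 + 563945753584795551335404742334088704304794415680 + 528699143985745829376941945938208160285744764700 + 497599194339525486472415949118313562621877425600 + 469954794653996292779503951945073920253995346400 + 445220331777470172106898480790070029714311380800 + 422959315188596663501553556750566528228595811760 + 402818395417711108096717673095777645931996011200 + 384508468353269694092321415227787752935087101600 + 367790708859649272610046571087449154981387662400 + 352466095990497219584627963958805440190496509800 + 338367452150877330801242845400453222582876649408 + 325353319375843587308887351346589637098919855200 + 313303196435997528519669301296715946835996897600 + 302113796563283331072538254821833234448997008400 + 291696079440411492070036935690045881536962628800 + 281972876792397775667702371167044352152397207840 + 272876977541030105484873262419720340792642459200 + 264349571992872914688470972969104080142872382350 + 256338978902179796061547610151858501956724734400 + 248799597169762743236207974559156781310938712800 + 241691037250626664858030603857466587559197606720 + 234977397326998146389751975972536960126997673200 + 228626656858700899190028949594900826069511249600 + 222610165888735086053449240395035014857155690400 + 216902212917229058205924900897726424732613236800 + 211479657594298331750776778375283264114297905880 + 206321617165169104147099295975886111331022347200 + 201409197708855554048358836547888822965998005600 + 196725262878417052791420258953751873594695726400 + 192254234176634847046160707613893876467543550800 + 187981917861598517111801580778029568101598138560 + 183895354429824636305023285543724577490693831200 + 179982687314296452553852577340666607756849281600 + 176233047995248609792313981979402720095248254900 + 172636455179019046327164717041047562542284004800 + 169183726075438665400621422700226611291438324704 + 165866398113175162157471983039437854207292475200 + 162676659687921793654443675673294818549459927600 + 159607288750413835283605115754930765369281438400 + 156651598217998764259834650648357973417998448800 + 153803387341307877636928566091115101174034840640 + 151056898281641665536269127410916617224498504200 + 148406777259156724035632826930023343238103793600 + 145848039720205746035018467845022940768481314400 + 143376039046981919831035103983242890924947732800 + 140986438396198887833851185583522176076198603920 + 138675185307736610984115920246087386304457643200 + 136438488770515052742436631209860170396321229600 + 134272798472570369365572557698592548643998670400 + 132174785996436457344235486484552040071436191175 + 130141327750337434923554940538635854839567942080 + 128169489451089898030773805075929250978362367200 + 126256511996596018955687628880766127829431585600 + 124399798584881371618103987279578390655469356400 + 122596902953216424203348857029149718327129220800 + 120845518625313332429015301928733293779598803360 + 119143469067210327746916494859314514993970651200 + 117488698663499073194875987986268480063498836600 + 115879264435231962603165358013853843350300222400 + 114313328429350449595014474797450413034755624800 + 112789150716959110267080948466817740860958883136 + 111305082944367543026724620197517507428577845200 + 109859562386648484026377547207939357981453457600 + 108451106458614529102962450448863212366306618400 + 107078307642682699620646470063434564108505268800 + 105739828797149165875388389187641632057148952940 + 104434398811999176173223100432238648945332299200 + 103160808582584552073549647987943055665511173600 + 101917907274360641807603266686883500777974894400 + 100704598854427777024179418273944411482999002800 + 99519838867905097294483189823662712524375485120 + 98362631439208526395710129476875936797347863200 + 97232026480137164023345645230015293845654209600 + 96127117088317423523080353806946938233771775400 + 95047037121032958090236754325970006343504676800 + 93990958930799258555900790389014784050799069280 + 92958091250241024945396386099025610599691387200 + 91947677214912318152511642771862288745346915600 + 90958992513676701828291087473240113597547486400 + 89991343657148226276926288670333303878424640800 + 89044066355494034421379696158014005942862276160 + 88116523997624304896156990989701360047624127450 + 87208106224452920309598671494962170768782641600 + 86318227589509523163582358520523781271142002400 + 85446326300726598687182536717286167318908244800 + 84591863037719332700310711350113305645719162352 + 83754319839326071980505654802092381827444715200 + 82933199056587581078735991519718927103646237600 + 82128022366717798738165739174867287034678798400 + 81338329843960896827221837836647409274729963800 + 80563679083542221619343534619155529186399202240 + 79803644375206917641802557877465382684640719200 + 79057815923102180093748328364591874435251553600 + 78325799108999382129917325324178986708999224400 + 77607213796072782293863037935883766647448772800 + 76901693670653938818464283045557550587017420320 = 44683406566775695661622919941418519476280737792035, so H_110 = 44683406566775695661622919941418519476280737792035/8459186303771933270031071135011330564571916235200; reducing by gcd(44683406566775695661622919941418519476280737792035, 8459186303771933270031071135011330564571916235200) = 55 gives 812425573941376284756780362571245808659649778037/153803387341307877636928566091115101174034840640 ≈ 5.28223. (The PNT-adjacent estimate ln(110) + γ ≈ 5.27770 matches within O(1/n).)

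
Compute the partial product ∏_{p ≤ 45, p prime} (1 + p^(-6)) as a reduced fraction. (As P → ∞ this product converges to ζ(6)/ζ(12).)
∏ = 1359712698137872510059489328104656331148295030771712937358491632747920000/1336862024495300077504819810119357413472366273194284637902602168232026717

The primes p ≤ 45 are [2, 3, 5, 7, 11, 13, 17, 19, 23, 29, 31, 37, 41, 43]. For each, (1 + 1/p^6) = (p^6 + 1)/p^6. Multiplying these fractions over p ∈ [2, 3, 5, 7, 11, 13, 17, 19, 23, 29, 31, 37, 41, 43] gives 1359712698137872510059489328104656331148295030771712937358491632747920000/1336862024495300077504819810119357413472366273194284637902602168232026717. (In the limit P → ∞ this tends to ζ(6)/ζ(12).)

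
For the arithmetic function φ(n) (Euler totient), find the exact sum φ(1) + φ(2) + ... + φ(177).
Σ_{n ≤ 177} φ(n) = 9566

Compute φ(n) for each 1 ≤ n ≤ 177: φ(1) = 1, φ(2) = 1, φ(3) = 2, φ(4) = 2, φ(5) = 4, φ(6) = 2, φ(7) = 6, φ(8) = 4, φ(9) = 6, φ(10) = 4, φ(11) = 10, φ(12) = 4, φ(13) = 12, φ(14) = 6, φ(15) = 8, φ(16) = 8, φ(17) = 16, φ(18) = 6, φ(19) = 18, φ(20) = 8, φ(21) = 12, φ(22) = 10, φ(23) = 22, φ(24) = 8, φ(25) = 20, φ(26) = 12, φ(27) = 18, φ(28) = 12, φ(29) = 28, φ(30) = 8, φ(31) = 30, φ(32) = 16, φ(33) = 20, φ(34) = 16, φ(35) = 24, φ(36) = 12, φ(37) = 36, φ(38) = 18, φ(39) = 24, φ(40) = 16, φ(41) = 40, φ(42) = 12, φ(43) = 42, φ(44) = 20, φ(45) = 24, φ(46) = 22, φ(47) = 46, φ(48) = 16, φ(49) = 42, φ(50) = 20, φ(51) = 32, φ(52) = 24, φ(53) = 52, φ(54) = 18, φ(55) = 40, φ(56) = 24, φ(57) = 36, φ(58) = 28, φ(59) = 58, φ(60) = 16, φ(61) = 60, φ(62) = 30, φ(63) = 36, φ(64) = 32, φ(65) = 48, φ(66) = 20, φ(67) = 66, φ(68) = 32, φ(69) = 44, φ(70) = 24, φ(71) = 70, φ(72) = 24, φ(73) = 72, φ(74) = 36, φ(75) = 40, φ(76) = 36, φ(77) = 60, φ(78) = 24, φ(79) = 78, φ(80) = 32, φ(81) = 54, φ(82) = 40, φ(83) = 82, φ(84) = 24, φ(85) = 64, φ(86) = 42, φ(87) = 56, φ(88) = 40, φ(89) = 88, φ(90) = 24, φ(91) = 72, φ(92) = 44, φ(93) = 60, φ(94) = 46, φ(95) = 72, φ(96) = 32, φ(97) = 96, φ(98) = 42, φ(99) = 60, φ(100) = 40, φ(101) = 100, φ(102) = 32, φ(103) = 102, φ(104) = 48, φ(105) = 48, φ(106) = 52, φ(107) = 106, φ(108) = 36, φ(109) = 108, φ(110) = 40, φ(111) = 72, φ(112) = 48, φ(113) = 112, φ(114) = 36, φ(115) = 88, φ(116) = 56, φ(117) = 72, φ(118) = 58, φ(119) = 96, φ(120) = 32, φ(121) = 110, φ(122) = 60, φ(123) = 80, φ(124) = 60, φ(125) = 100, φ(126) = 36, φ(127) = 126, φ(128) = 64, φ(129) = 84, φ(130) = 48, φ(131) = 130, φ(132) = 40, φ(133) = 108, φ(134) = 66, φ(135) = 72, φ(136) = 64, φ(137) = 136, φ(138) = 44, φ(139) = 138, φ(140) = 48, φ(141) = 92, φ(142) = 70, φ(143) = 120, φ(144) = 48, φ(145) = 112, φ(146) = 72, φ(147) = 84, φ(148) = 72, φ(149) = 148, φ(150) = 40, φ(151) = 150, φ(152) = 72, φ(153) = 96, φ(154) = 60, φ(155) = 120, φ(156) = 48, φ(157) = 156, φ(158) = 78, φ(159) = 104, φ(160) = 64, φ(161) = 132, φ(162) = 54, φ(163) = 162, φ(164) = 80, φ(165) = 80, φ(166) = 82, φ(167) = 166, φ(168) = 48, φ(169) = 156, φ(170) = 64, φ(171) = 108, φ(172) = 84, φ(173) = 172, φ(174) = 56, φ(175) = 120, φ(176) = 80, φ(177) = 116. Summing all 177 values: 9566. (Average order: Σ_{n ≤ x} φ(n) ~ (3/π²) x². For x = 177, (3/π²)·177² ≈ 9522.87.)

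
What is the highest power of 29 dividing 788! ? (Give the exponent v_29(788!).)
v_29(788!) = 27

Legendre's formula: v_p(n!) = Σ_{k ≥ 1} ⌊n / p^k⌋. For p = 29, n = 788, the terms are:
  ⌊788/29^1⌋ = ⌊788/29⌋ = 27
(the next term ⌊788/29^2⌋ = 0, terminating the sum). Summing: v_29(788!) = 27 = 27.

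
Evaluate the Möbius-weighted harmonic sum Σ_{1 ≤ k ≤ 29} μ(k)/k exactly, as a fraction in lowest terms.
Σ μ(k)/k = 9246047/3234846615

Values of μ(k) for 1 ≤ k ≤ 29: μ(1) = 1, μ(2) = -1, μ(3) = -1, μ(5) = -1, μ(6) = 1, μ(7) = -1, μ(10) = 1, μ(11) = -1, μ(13) = -1, μ(14) = 1, μ(15) = 1, μ(17) = -1, μ(19) = -1, μ(21) = 1, μ(22) = 1, μ(23) = -1, μ(26) = 1, μ(29) = -1, with μ = 0 on non-squarefree integers. Summing μ(k)/k for k where μ(k) ≠ 0 gives 9246047/3234846615 ≈ 0.0029. (PNT ⟺ this sum → 0 as n → ∞.)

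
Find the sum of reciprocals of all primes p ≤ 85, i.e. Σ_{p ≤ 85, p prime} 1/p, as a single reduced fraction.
Σ 1/p = 475714535349241099037539188841003/267064515689275851355624017992790

π(85) = 23, so the primes ≤ 85 are [2, 3, 5, 7, 11, 13, 17, 19, 23, 29, 31, 37, 41, 43, 47, 53, 59, 61, 67, 71, 73, 79, 83]. Summing 1/p over these primes: 475714535349241099037539188841003/267064515689275851355624017992790 ≈ 1.7813. Mertens estimate ln ln(85) + 0.2615 ≈ 1.7527.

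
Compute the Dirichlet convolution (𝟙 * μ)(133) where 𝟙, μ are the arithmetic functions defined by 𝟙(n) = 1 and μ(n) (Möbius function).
(𝟙 * μ)(133) = 0

Divisors of 133: [1, 7, 19, 133]. For each d | 133:
  d = 1: 𝟙(1) · μ(133/1) = 1 · 1 = 1
  d = 7: 𝟙(7) · μ(133/7) = 1 · -1 = -1
  d = 19: 𝟙(19) · μ(133/19) = 1 · -1 = -1
  d = 133: 𝟙(133) · μ(133/133) = 1 · 1 = 1
Summing: (𝟙 * μ)(133) = 1 + -1 + -1 + 1 = 0.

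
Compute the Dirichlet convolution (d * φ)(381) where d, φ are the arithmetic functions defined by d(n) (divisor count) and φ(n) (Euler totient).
(d * φ)(381) = 512

Divisors of 381: [1, 3, 127, 381]. For each d | 381:
  d = 1: d(1) · φ(381/1) = 1 · 252 = 252
  d = 3: d(3) · φ(381/3) = 2 · 126 = 252
  d = 127: d(127) · φ(381/127) = 2 · 2 = 4
  d = 381: d(381) · φ(381/381) = 4 · 1 = 4
Summing: (d * φ)(381) = 252 + 252 + 4 + 4 = 512.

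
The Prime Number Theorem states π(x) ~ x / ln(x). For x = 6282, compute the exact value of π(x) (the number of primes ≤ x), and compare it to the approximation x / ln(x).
π(6282) = 817;  x/ln(x) ≈ 718.32;  relative error ≈ 12.08%.

Directly count primes up to 6282: π(6282) = 817. The PNT approximation gives 6282/ln(6282) ≈ 6282/8.74544 ≈ 718.32. Relative error (π(x) − x/ln(x)) / π(x) ≈ 12.08%; the approximation is known to undercount slightly (Li(x) is a better estimate).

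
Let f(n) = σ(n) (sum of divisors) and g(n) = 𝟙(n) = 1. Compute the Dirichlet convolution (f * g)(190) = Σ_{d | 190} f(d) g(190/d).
(σ * 𝟙)(190) = 588

Divisors of 190: [1, 2, 5, 10, 19, 38, 95, 190]. For each d | 190:
  d = 1: σ(1) · 𝟙(190/1) = 1 · 1 = 1
  d = 2: σ(2) · 𝟙(190/2) = 3 · 1 = 3
  d = 5: σ(5) · 𝟙(190/5) = 6 · 1 = 6
  d = 10: σ(10) · 𝟙(190/10) = 18 · 1 = 18
  d = 19: σ(19) · 𝟙(190/19) = 20 · 1 = 20
  d = 38: σ(38) · 𝟙(190/38) = 60 · 1 = 60
  d = 95: σ(95) · 𝟙(190/95) = 120 · 1 = 120
  d = 190: σ(190) · 𝟙(190/190) = 360 · 1 = 360
Summing: (σ * 𝟙)(190) = 1 + 3 + 6 + 18 + 20 + 60 + 120 + 360 = 588.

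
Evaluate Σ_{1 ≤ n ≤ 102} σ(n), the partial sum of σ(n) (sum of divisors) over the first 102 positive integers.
Σ_{n ≤ 102} σ(n) = 8617

Compute σ(n) for each 1 ≤ n ≤ 102: σ(1) = 1, σ(2) = 3, σ(3) = 4, σ(4) = 7, σ(5) = 6, σ(6) = 12, σ(7) = 8, σ(8) = 15, σ(9) = 13, σ(10) = 18, σ(11) = 12, σ(12) = 28, σ(13) = 14, σ(14) = 24, σ(15) = 24, σ(16) = 31, σ(17) = 18, σ(18) = 39, σ(19) = 20, σ(20) = 42, σ(21) = 32, σ(22) = 36, σ(23) = 24, σ(24) = 60, σ(25) = 31, σ(26) = 42, σ(27) = 40, σ(28) = 56, σ(29) = 30, σ(30) = 72, σ(31) = 32, σ(32) = 63, σ(33) = 48, σ(34) = 54, σ(35) = 48, σ(36) = 91, σ(37) = 38, σ(38) = 60, σ(39) = 56, σ(40) = 90, σ(41) = 42, σ(42) = 96, σ(43) = 44, σ(44) = 84, σ(45) = 78, σ(46) = 72, σ(47) = 48, σ(48) = 124, σ(49) = 57, σ(50) = 93, σ(51) = 72, σ(52) = 98, σ(53) = 54, σ(54) = 120, σ(55) = 72, σ(56) = 120, σ(57) = 80, σ(58) = 90, σ(59) = 60, σ(60) = 168, σ(61) = 62, σ(62) = 96, σ(63) = 104, σ(64) = 127, σ(65) = 84, σ(66) = 144, σ(67) = 68, σ(68) = 126, σ(69) = 96, σ(70) = 144, σ(71) = 72, σ(72) = 195, σ(73) = 74, σ(74) = 114, σ(75) = 124, σ(76) = 140, σ(77) = 96, σ(78) = 168, σ(79) = 80, σ(80) = 186, σ(81) = 121, σ(82) = 126, σ(83) = 84, σ(84) = 224, σ(85) = 108, σ(86) = 132, σ(87) = 120, σ(88) = 180, σ(89) = 90, σ(90) = 234, σ(91) = 112, σ(92) = 168, σ(93) = 128, σ(94) = 144, σ(95) = 120, σ(96) = 252, σ(97) = 98, σ(98) = 171, σ(99) = 156, σ(100) = 217, σ(101) = 102, σ(102) = 216. Summing all 102 values: 8617. (Average order: Σ_{n ≤ x} σ(n) ~ (π²/12) x². For x = 102, (π²/12)·102² ≈ 8556.95.)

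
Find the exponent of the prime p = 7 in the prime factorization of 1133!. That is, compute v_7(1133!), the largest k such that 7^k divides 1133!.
v_7(1133!) = 187

Legendre's formula: v_p(n!) = Σ_{k ≥ 1} ⌊n / p^k⌋. For p = 7, n = 1133, the terms are:
  ⌊1133/7^1⌋ = ⌊1133/7⌋ = 161
  ⌊1133/7^2⌋ = ⌊1133/49⌋ = 23
  ⌊1133/7^3⌋ = ⌊1133/343⌋ = 3
(the next term ⌊1133/7^4⌋ = 0, terminating the sum). Summing: v_7(1133!) = 161 + 23 + 3 = 187.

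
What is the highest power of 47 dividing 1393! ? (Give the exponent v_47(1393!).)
v_47(1393!) = 29

Legendre's formula: v_p(n!) = Σ_{k ≥ 1} ⌊n / p^k⌋. For p = 47, n = 1393, the terms are:
  ⌊1393/47^1⌋ = ⌊1393/47⌋ = 29
(the next term ⌊1393/47^2⌋ = 0, terminating the sum). Summing: v_47(1393!) = 29 = 29.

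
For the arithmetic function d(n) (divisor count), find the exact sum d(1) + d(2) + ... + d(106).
Σ_{n ≤ 106} d(n) = 514

Compute d(n) for each 1 ≤ n ≤ 106: d(1) = 1, d(2) = 2, d(3) = 2, d(4) = 3, d(5) = 2, d(6) = 4, d(7) = 2, d(8) = 4, d(9) = 3, d(10) = 4, d(11) = 2, d(12) = 6, d(13) = 2, d(14) = 4, d(15) = 4, d(16) = 5, d(17) = 2, d(18) = 6, d(19) = 2, d(20) = 6, d(21) = 4, d(22) = 4, d(23) = 2, d(24) = 8, d(25) = 3, d(26) = 4, d(27) = 4, d(28) = 6, d(29) = 2, d(30) = 8, d(31) = 2, d(32) = 6, d(33) = 4, d(34) = 4, d(35) = 4, d(36) = 9, d(37) = 2, d(38) = 4, d(39) = 4, d(40) = 8, d(41) = 2, d(42) = 8, d(43) = 2, d(44) = 6, d(45) = 6, d(46) = 4, d(47) = 2, d(48) = 10, d(49) = 3, d(50) = 6, d(51) = 4, d(52) = 6, d(53) = 2, d(54) = 8, d(55) = 4, d(56) = 8, d(57) = 4, d(58) = 4, d(59) = 2, d(60) = 12, d(61) = 2, d(62) = 4, d(63) = 6, d(64) = 7, d(65) = 4, d(66) = 8, d(67) = 2, d(68) = 6, d(69) = 4, d(70) = 8, d(71) = 2, d(72) = 12, d(73) = 2, d(74) = 4, d(75) = 6, d(76) = 6, d(77) = 4, d(78) = 8, d(79) = 2, d(80) = 10, d(81) = 5, d(82) = 4, d(83) = 2, d(84) = 12, d(85) = 4, d(86) = 4, d(87) = 4, d(88) = 8, d(89) = 2, d(90) = 12, d(91) = 4, d(92) = 6, d(93) = 4, d(94) = 4, d(95) = 4, d(96) = 12, d(97) = 2, d(98) = 6, d(99) = 6, d(100) = 9, d(101) = 2, d(102) = 8, d(103) = 2, d(104) = 8, d(105) = 8, d(106) = 4. Summing all 106 values: 514. (Dirichlet's divisor formula: Σ_{n ≤ x} d(n) = x ln(x) + (2γ − 1) x + O(√x). For x = 106, the asymptotic estimate is ≈ 510.69.)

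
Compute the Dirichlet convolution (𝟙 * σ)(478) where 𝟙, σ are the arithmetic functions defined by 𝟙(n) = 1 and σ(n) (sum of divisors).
(𝟙 * σ)(478) = 964

Divisors of 478: [1, 2, 239, 478]. For each d | 478:
  d = 1: 𝟙(1) · σ(478/1) = 1 · 720 = 720
  d = 2: 𝟙(2) · σ(478/2) = 1 · 240 = 240
  d = 239: 𝟙(239) · σ(478/239) = 1 · 3 = 3
  d = 478: 𝟙(478) · σ(478/478) = 1 · 1 = 1
Summing: (𝟙 * σ)(478) = 720 + 240 + 3 + 1 = 964.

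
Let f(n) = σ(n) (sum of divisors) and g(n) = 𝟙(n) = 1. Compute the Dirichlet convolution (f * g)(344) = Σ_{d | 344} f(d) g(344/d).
(σ * 𝟙)(344) = 1170

Divisors of 344: [1, 2, 4, 8, 43, 86, 172, 344]. For each d | 344:
  d = 1: σ(1) · 𝟙(344/1) = 1 · 1 = 1
  d = 2: σ(2) · 𝟙(344/2) = 3 · 1 = 3
  d = 4: σ(4) · 𝟙(344/4) = 7 · 1 = 7
  d = 8: σ(8) · 𝟙(344/8) = 15 · 1 = 15
  d = 43: σ(43) · 𝟙(344/43) = 44 · 1 = 44
  d = 86: σ(86) · 𝟙(344/86) = 132 · 1 = 132
  d = 172: σ(172) · 𝟙(344/172) = 308 · 1 = 308
  d = 344: σ(344) · 𝟙(344/344) = 660 · 1 = 660
Summing: (σ * 𝟙)(344) = 1 + 3 + 7 + 15 + 44 + 132 + 308 + 660 = 1170.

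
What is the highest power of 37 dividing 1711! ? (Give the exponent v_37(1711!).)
v_37(1711!) = 47

Legendre's formula: v_p(n!) = Σ_{k ≥ 1} ⌊n / p^k⌋. For p = 37, n = 1711, the terms are:
  ⌊1711/37^1⌋ = ⌊1711/37⌋ = 46
  ⌊1711/37^2⌋ = ⌊1711/1369⌋ = 1
(the next term ⌊1711/37^3⌋ = 0, terminating the sum). Summing: v_37(1711!) = 46 + 1 = 47.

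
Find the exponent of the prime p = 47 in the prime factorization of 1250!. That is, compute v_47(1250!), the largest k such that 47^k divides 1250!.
v_47(1250!) = 26

Legendre's formula: v_p(n!) = Σ_{k ≥ 1} ⌊n / p^k⌋. For p = 47, n = 1250, the terms are:
  ⌊1250/47^1⌋ = ⌊1250/47⌋ = 26
(the next term ⌊1250/47^2⌋ = 0, terminating the sum). Summing: v_47(1250!) = 26 = 26.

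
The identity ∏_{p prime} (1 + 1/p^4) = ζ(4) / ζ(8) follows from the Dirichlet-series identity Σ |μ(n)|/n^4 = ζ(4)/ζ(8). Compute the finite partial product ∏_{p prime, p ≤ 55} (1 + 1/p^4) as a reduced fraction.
∏ = 22191296873353842710281222970410269196792920578371108176528669216114688/20586999778381633591344384332656221508370849439367985929948634732675625

The primes p ≤ 55 are [2, 3, 5, 7, 11, 13, 17, 19, 23, 29, 31, 37, 41, 43, 47, 53]. For each, (1 + 1/p^4) = (p^4 + 1)/p^4. Multiplying these fractions over p ∈ [2, 3, 5, 7, 11, 13, 17, 19, 23, 29, 31, 37, 41, 43, 47, 53] gives 22191296873353842710281222970410269196792920578371108176528669216114688/20586999778381633591344384332656221508370849439367985929948634732675625. (In the limit P → ∞ this tends to ζ(4)/ζ(8).)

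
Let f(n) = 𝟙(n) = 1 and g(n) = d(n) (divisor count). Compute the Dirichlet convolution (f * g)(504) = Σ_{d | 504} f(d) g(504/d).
(𝟙 * d)(504) = 180

Divisors of 504: [1, 2, 3, 4, 6, 7, 8, 9, 12, 14, 18, 21, 24, 28, 36, 42, 56, 63, 72, 84, 126, 168, 252, 504]. For each d | 504:
  d = 1: 𝟙(1) · d(504/1) = 1 · 24 = 24
  d = 2: 𝟙(2) · d(504/2) = 1 · 18 = 18
  d = 3: 𝟙(3) · d(504/3) = 1 · 16 = 16
  d = 4: 𝟙(4) · d(504/4) = 1 · 12 = 12
  d = 6: 𝟙(6) · d(504/6) = 1 · 12 = 12
  d = 7: 𝟙(7) · d(504/7) = 1 · 12 = 12
  d = 8: 𝟙(8) · d(504/8) = 1 · 6 = 6
  d = 9: 𝟙(9) · d(504/9) = 1 · 8 = 8
  d = 12: 𝟙(12) · d(504/12) = 1 · 8 = 8
  d = 14: 𝟙(14) · d(504/14) = 1 · 9 = 9
  d = 18: 𝟙(18) · d(504/18) = 1 · 6 = 6
  d = 21: 𝟙(21) · d(504/21) = 1 · 8 = 8
  d = 24: 𝟙(24) · d(504/24) = 1 · 4 = 4
  d = 28: 𝟙(28) · d(504/28) = 1 · 6 = 6
  d = 36: 𝟙(36) · d(504/36) = 1 · 4 = 4
  d = 42: 𝟙(42) · d(504/42) = 1 · 6 = 6
  d = 56: 𝟙(56) · d(504/56) = 1 · 3 = 3
  d = 63: 𝟙(63) · d(504/63) = 1 · 4 = 4
  d = 72: 𝟙(72) · d(504/72) = 1 · 2 = 2
  d = 84: 𝟙(84) · d(504/84) = 1 · 4 = 4
  d = 126: 𝟙(126) · d(504/126) = 1 · 3 = 3
  d = 168: 𝟙(168) · d(504/168) = 1 · 2 = 2
  d = 252: 𝟙(252) · d(504/252) = 1 · 2 = 2
  d = 504: 𝟙(504) · d(504/504) = 1 · 1 = 1
Summing: (𝟙 * d)(504) = 24 + 18 + 16 + 12 + 12 + 12 + 6 + 8 + 8 + 9 + 6 + 8 + 4 + 6 + 4 + 6 + 3 + 4 + 2 + 4 + 3 + 2 + 2 + 1 = 180.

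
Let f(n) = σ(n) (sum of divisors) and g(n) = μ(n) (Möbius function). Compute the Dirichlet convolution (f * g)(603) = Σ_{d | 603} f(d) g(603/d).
(σ * μ)(603) = 603

Divisors of 603: [1, 3, 9, 67, 201, 603]. For each d | 603:
  d = 1: σ(1) · μ(603/1) = 1 · 0 = 0
  d = 3: σ(3) · μ(603/3) = 4 · 1 = 4
  d = 9: σ(9) · μ(603/9) = 13 · -1 = -13
  d = 67: σ(67) · μ(603/67) = 68 · 0 = 0
  d = 201: σ(201) · μ(603/201) = 272 · -1 = -272
  d = 603: σ(603) · μ(603/603) = 884 · 1 = 884
Summing: (σ * μ)(603) = 0 + 4 + -13 + 0 + -272 + 884 = 603.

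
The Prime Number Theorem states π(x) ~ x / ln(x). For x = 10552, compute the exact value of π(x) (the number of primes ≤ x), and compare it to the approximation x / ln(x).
π(10552) = 1288;  x/ln(x) ≈ 1139.02;  relative error ≈ 11.57%.

Directly count primes up to 10552: π(10552) = 1288. The PNT approximation gives 10552/ln(10552) ≈ 10552/9.26407 ≈ 1139.02. Relative error (π(x) − x/ln(x)) / π(x) ≈ 11.57%; the approximation is known to undercount slightly (Li(x) is a better estimate).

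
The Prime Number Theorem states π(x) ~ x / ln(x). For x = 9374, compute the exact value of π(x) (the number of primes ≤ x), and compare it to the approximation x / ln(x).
π(9374) = 1159;  x/ln(x) ≈ 1024.96;  relative error ≈ 11.56%.

Directly count primes up to 9374: π(9374) = 1159. The PNT approximation gives 9374/ln(9374) ≈ 9374/9.14570 ≈ 1024.96. Relative error (π(x) − x/ln(x)) / π(x) ≈ 11.56%; the approximation is known to undercount slightly (Li(x) is a better estimate).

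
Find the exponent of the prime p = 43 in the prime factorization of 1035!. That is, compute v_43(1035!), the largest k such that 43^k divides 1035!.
v_43(1035!) = 24

Legendre's formula: v_p(n!) = Σ_{k ≥ 1} ⌊n / p^k⌋. For p = 43, n = 1035, the terms are:
  ⌊1035/43^1⌋ = ⌊1035/43⌋ = 24
(the next term ⌊1035/43^2⌋ = 0, terminating the sum). Summing: v_43(1035!) = 24 = 24.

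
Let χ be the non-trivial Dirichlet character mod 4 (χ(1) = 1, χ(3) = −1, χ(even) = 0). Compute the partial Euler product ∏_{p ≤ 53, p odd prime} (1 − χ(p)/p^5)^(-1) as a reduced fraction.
∏ = 241552412610573346540717288090615330738043013683948985221451329316738054554305/242484077809603940117660402752750309983134701869309180441833184178683110227968

The odd primes p ≤ 53 are [3, 5, 7, 11, 13, 17, 19, 23, 29, 31, 37, 41, 43, 47, 53]. For each, χ(p) = 1 if p ≡ 1 mod 4, χ(p) = −1 if p ≡ 3 mod 4. Taking (1 − χ(p)/p^5)^(-1) = p^5/(p^5 − χ(p)): (1 − (-1)/3^5)^(-1) · (1 − (1)/5^5)^(-1) · (1 − (-1)/7^5)^(-1) · (1 − (-1)/11^5)^(-1) · (1 − (1)/13^5)^(-1) · (1 − (1)/17^5)^(-1) · (1 − (-1)/19^5)^(-1) · (1 − (-1)/23^5)^(-1) · (1 − (1)/29^5)^(-1) · (1 − (-1)/31^5)^(-1) · (1 − (1)/37^5)^(-1) · (1 − (1)/41^5)^(-1) · (1 − (-1)/43^5)^(-1) · (1 − (-1)/47^5)^(-1) · (1 − (1)/53^5)^(-1) = 241552412610573346540717288090615330738043013683948985221451329316738054554305/242484077809603940117660402752750309983134701869309180441833184178683110227968.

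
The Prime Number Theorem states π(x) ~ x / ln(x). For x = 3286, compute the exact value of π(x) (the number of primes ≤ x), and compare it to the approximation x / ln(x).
π(3286) = 462;  x/ln(x) ≈ 405.81;  relative error ≈ 12.16%.

Directly count primes up to 3286: π(3286) = 462. The PNT approximation gives 3286/ln(3286) ≈ 3286/8.09743 ≈ 405.81. Relative error (π(x) − x/ln(x)) / π(x) ≈ 12.16%; the approximation is known to undercount slightly (Li(x) is a better estimate).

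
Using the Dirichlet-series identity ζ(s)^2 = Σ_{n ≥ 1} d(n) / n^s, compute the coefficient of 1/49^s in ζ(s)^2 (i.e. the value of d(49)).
d(49) = 3

ζ(s)^2 = (Σ 1/m^s)(Σ 1/k^s). The coefficient of 1/n^s in the product is the number of ordered pairs (m, k) with mk = n, which equals d(n). For n = 49, divisors are [1, 7, 49], so d(49) = 3.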